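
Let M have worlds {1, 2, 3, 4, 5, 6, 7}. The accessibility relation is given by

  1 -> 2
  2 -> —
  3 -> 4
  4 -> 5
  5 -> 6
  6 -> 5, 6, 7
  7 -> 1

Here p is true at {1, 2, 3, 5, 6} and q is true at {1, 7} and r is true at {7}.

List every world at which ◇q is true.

1: successors {2}; q there: 2:F. ✗
2: no successors, so ◇q fails. ✗
3: successors {4}; q there: 4:F. ✗
4: successors {5}; q there: 5:F. ✗
5: successors {6}; q there: 6:F. ✗
6: successors {5, 6, 7}; q there: 5:F, 6:F, 7:T. ✓
7: successors {1}; q there: 1:T. ✓

{6, 7}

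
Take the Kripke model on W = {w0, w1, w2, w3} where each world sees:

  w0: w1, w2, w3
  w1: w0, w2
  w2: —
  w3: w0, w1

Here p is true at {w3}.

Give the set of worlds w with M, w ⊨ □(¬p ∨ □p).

w0: successors {w1, w2, w3}; ¬p ∨ □p there: w1:T, w2:T, w3:F. ✗
w1: successors {w0, w2}; ¬p ∨ □p there: w0:T, w2:T. ✓
w2: no successors, so □(¬p ∨ □p) holds vacuously. ✓
w3: successors {w0, w1}; ¬p ∨ □p there: w0:T, w1:T. ✓

{w1, w2, w3}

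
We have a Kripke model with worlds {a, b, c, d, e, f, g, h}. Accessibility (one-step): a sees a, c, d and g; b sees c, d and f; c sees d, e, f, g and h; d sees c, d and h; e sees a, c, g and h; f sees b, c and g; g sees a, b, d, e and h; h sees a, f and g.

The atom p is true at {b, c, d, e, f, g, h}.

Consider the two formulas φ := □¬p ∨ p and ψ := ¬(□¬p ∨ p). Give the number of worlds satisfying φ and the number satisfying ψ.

For □¬p ∨ p:
a: □¬p is F, p is F. ✗
b: □¬p is F, p is T. ✓
c: □¬p is F, p is T. ✓
d: □¬p is F, p is T. ✓
e: □¬p is F, p is T. ✓
f: □¬p is F, p is T. ✓
g: □¬p is F, p is T. ✓
h: □¬p is F, p is T. ✓
— 7 worlds.
For ¬(□¬p ∨ p):
a: □¬p ∨ p is F. ✓
b: □¬p ∨ p is T. ✗
c: □¬p ∨ p is T. ✗
d: □¬p ∨ p is T. ✗
e: □¬p ∨ p is T. ✗
f: □¬p ∨ p is T. ✗
g: □¬p ∨ p is T. ✗
h: □¬p ∨ p is T. ✗
— 1 world.

7 and 1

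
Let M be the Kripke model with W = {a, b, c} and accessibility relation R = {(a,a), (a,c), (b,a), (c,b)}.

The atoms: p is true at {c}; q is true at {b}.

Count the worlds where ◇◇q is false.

a: successors {a, c}; ◇q there: a:F, c:T. ✓
b: successors {a}; ◇q there: a:F. ✗
c: successors {b}; ◇q there: b:F. ✗
Satisfying worlds: {a}.
So ◇◇q fails at the other 2 worlds.

2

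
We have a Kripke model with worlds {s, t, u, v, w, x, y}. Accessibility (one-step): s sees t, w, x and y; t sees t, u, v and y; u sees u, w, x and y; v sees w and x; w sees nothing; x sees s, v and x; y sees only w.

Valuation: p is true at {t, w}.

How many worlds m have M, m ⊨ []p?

2

s: successors {t, w, x, y}; p there: t:T, w:T, x:F, y:F. ✗
t: successors {t, u, v, y}; p there: t:T, u:F, v:F, y:F. ✗
u: successors {u, w, x, y}; p there: u:F, w:T, x:F, y:F. ✗
v: successors {w, x}; p there: w:T, x:F. ✗
w: no successors, so []p holds vacuously. ✓
x: successors {s, v, x}; p there: s:F, v:F, x:F. ✗
y: successors {w}; p there: w:T. ✓
Satisfying worlds: {w, y}.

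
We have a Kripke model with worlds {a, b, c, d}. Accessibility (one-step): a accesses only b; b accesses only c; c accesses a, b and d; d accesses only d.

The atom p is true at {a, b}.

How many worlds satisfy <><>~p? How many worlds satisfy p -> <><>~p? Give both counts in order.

4 and 4

For <><>~p:
a: successors {b}; <>~p there: b:T. ✓
b: successors {c}; <>~p there: c:T. ✓
c: successors {a, b, d}; <>~p there: a:F, b:T, d:T. ✓
d: successors {d}; <>~p there: d:T. ✓
— 4 worlds.
For p -> <><>~p:
a: p is T, <><>~p is T. ✓
b: p is T, <><>~p is T. ✓
c: p is F, <><>~p is T. ✓
d: p is F, <><>~p is T. ✓
— 4 worlds.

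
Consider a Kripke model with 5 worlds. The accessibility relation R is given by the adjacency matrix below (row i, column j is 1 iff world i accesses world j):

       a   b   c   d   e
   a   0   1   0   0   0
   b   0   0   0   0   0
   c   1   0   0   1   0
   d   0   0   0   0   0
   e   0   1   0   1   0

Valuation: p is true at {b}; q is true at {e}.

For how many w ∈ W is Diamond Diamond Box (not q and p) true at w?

1

a: successors {b}; Diamond Box (not q and p) there: b:F. ✗
b: no successors, so Diamond Diamond Box (not q and p) fails. ✗
c: successors {a, d}; Diamond Box (not q and p) there: a:T, d:F. ✓
d: no successors, so Diamond Diamond Box (not q and p) fails. ✗
e: successors {b, d}; Diamond Box (not q and p) there: b:F, d:F. ✗
Satisfying worlds: {c}.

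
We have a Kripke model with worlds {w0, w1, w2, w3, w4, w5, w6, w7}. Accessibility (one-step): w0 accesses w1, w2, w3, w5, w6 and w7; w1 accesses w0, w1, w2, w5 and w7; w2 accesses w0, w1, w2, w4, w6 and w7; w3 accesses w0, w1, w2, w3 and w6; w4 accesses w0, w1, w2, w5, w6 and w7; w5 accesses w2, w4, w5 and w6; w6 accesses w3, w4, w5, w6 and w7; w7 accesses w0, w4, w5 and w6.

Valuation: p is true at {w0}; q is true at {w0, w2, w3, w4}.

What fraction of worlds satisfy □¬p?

w0: successors {w1, w2, w3, w5, w6, w7}; ¬p there: w1:T, w2:T, w3:T, w5:T, w6:T, w7:T. ✓
w1: successors {w0, w1, w2, w5, w7}; ¬p there: w0:F, w1:T, w2:T, w5:T, w7:T. ✗
w2: successors {w0, w1, w2, w4, w6, w7}; ¬p there: w0:F, w1:T, w2:T, w4:T, w6:T, w7:T. ✗
w3: successors {w0, w1, w2, w3, w6}; ¬p there: w0:F, w1:T, w2:T, w3:T, w6:T. ✗
w4: successors {w0, w1, w2, w5, w6, w7}; ¬p there: w0:F, w1:T, w2:T, w5:T, w6:T, w7:T. ✗
w5: successors {w2, w4, w5, w6}; ¬p there: w2:T, w4:T, w5:T, w6:T. ✓
w6: successors {w3, w4, w5, w6, w7}; ¬p there: w3:T, w4:T, w5:T, w6:T, w7:T. ✓
w7: successors {w0, w4, w5, w6}; ¬p there: w0:F, w4:T, w5:T, w6:T. ✗
That's 3 of 8 worlds, so 3/8.

3/8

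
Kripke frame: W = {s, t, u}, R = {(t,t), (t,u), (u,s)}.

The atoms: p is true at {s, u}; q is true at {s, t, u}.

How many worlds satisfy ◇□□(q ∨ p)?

s: no successors, so ◇□□(q ∨ p) fails. ✗
t: successors {t, u}; □□(q ∨ p) there: t:T, u:T. ✓
u: successors {s}; □□(q ∨ p) there: s:T. ✓
Satisfying worlds: {t, u}.

2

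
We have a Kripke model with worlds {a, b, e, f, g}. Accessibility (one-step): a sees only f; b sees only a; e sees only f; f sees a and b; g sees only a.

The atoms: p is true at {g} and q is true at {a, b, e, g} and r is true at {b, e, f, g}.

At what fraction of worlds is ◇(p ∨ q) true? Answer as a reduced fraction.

3/5

a: successors {f}; p ∨ q there: f:F. ✗
b: successors {a}; p ∨ q there: a:T. ✓
e: successors {f}; p ∨ q there: f:F. ✗
f: successors {a, b}; p ∨ q there: a:T, b:T. ✓
g: successors {a}; p ∨ q there: a:T. ✓
That's 3 of 5 worlds, so 3/5.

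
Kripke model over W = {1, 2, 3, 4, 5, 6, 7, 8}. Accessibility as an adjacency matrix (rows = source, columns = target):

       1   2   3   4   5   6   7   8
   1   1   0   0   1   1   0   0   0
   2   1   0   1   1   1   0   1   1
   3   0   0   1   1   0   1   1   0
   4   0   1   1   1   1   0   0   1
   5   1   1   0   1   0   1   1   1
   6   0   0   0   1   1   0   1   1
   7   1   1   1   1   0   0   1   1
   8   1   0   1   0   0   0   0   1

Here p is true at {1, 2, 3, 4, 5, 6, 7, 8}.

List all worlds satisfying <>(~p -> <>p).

{1, 2, 3, 4, 5, 6, 7, 8}

1: successors {1, 4, 5}; ~p -> <>p there: 1:T, 4:T, 5:T. ✓
2: successors {1, 3, 4, 5, 7, 8}; ~p -> <>p there: 1:T, 3:T, 4:T, 5:T, 7:T, 8:T. ✓
3: successors {3, 4, 6, 7}; ~p -> <>p there: 3:T, 4:T, 6:T, 7:T. ✓
4: successors {2, 3, 4, 5, 8}; ~p -> <>p there: 2:T, 3:T, 4:T, 5:T, 8:T. ✓
5: successors {1, 2, 4, 6, 7, 8}; ~p -> <>p there: 1:T, 2:T, 4:T, 6:T, 7:T, 8:T. ✓
6: successors {4, 5, 7, 8}; ~p -> <>p there: 4:T, 5:T, 7:T, 8:T. ✓
7: successors {1, 2, 3, 4, 7, 8}; ~p -> <>p there: 1:T, 2:T, 3:T, 4:T, 7:T, 8:T. ✓
8: successors {1, 3, 8}; ~p -> <>p there: 1:T, 3:T, 8:T. ✓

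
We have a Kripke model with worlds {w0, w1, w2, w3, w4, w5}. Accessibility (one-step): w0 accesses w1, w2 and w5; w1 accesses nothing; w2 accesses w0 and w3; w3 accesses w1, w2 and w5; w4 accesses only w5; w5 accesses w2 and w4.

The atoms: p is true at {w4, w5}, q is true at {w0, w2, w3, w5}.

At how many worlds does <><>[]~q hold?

1

w0: successors {w1, w2, w5}; <>[]~q there: w1:F, w2:F, w5:F. ✗
w1: no successors, so <><>[]~q fails. ✗
w2: successors {w0, w3}; <>[]~q there: w0:T, w3:T. ✓
w3: successors {w1, w2, w5}; <>[]~q there: w1:F, w2:F, w5:F. ✗
w4: successors {w5}; <>[]~q there: w5:F. ✗
w5: successors {w2, w4}; <>[]~q there: w2:F, w4:F. ✗
Satisfying worlds: {w2}.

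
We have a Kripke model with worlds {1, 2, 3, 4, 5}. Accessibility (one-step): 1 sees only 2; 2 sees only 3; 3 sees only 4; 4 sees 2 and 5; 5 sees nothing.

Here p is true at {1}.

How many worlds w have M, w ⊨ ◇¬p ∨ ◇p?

1: ◇¬p is T, ◇p is F. ✓
2: ◇¬p is T, ◇p is F. ✓
3: ◇¬p is T, ◇p is F. ✓
4: ◇¬p is T, ◇p is F. ✓
5: ◇¬p is F, ◇p is F. ✗
Satisfying worlds: {1, 2, 3, 4}.

4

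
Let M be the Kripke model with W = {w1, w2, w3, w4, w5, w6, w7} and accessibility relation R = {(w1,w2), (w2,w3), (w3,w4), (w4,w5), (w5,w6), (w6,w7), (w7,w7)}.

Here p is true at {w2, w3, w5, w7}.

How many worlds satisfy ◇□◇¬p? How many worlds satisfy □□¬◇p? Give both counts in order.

For ◇□◇¬p:
w1: successors {w2}; □◇¬p there: w2:T. ✓
w2: successors {w3}; □◇¬p there: w3:F. ✗
w3: successors {w4}; □◇¬p there: w4:T. ✓
w4: successors {w5}; □◇¬p there: w5:F. ✗
w5: successors {w6}; □◇¬p there: w6:F. ✗
w6: successors {w7}; □◇¬p there: w7:F. ✗
w7: successors {w7}; □◇¬p there: w7:F. ✗
— 2 worlds.
For □□¬◇p:
w1: successors {w2}; □¬◇p there: w2:T. ✓
w2: successors {w3}; □¬◇p there: w3:F. ✗
w3: successors {w4}; □¬◇p there: w4:T. ✓
w4: successors {w5}; □¬◇p there: w5:F. ✗
w5: successors {w6}; □¬◇p there: w6:F. ✗
w6: successors {w7}; □¬◇p there: w7:F. ✗
w7: successors {w7}; □¬◇p there: w7:F. ✗
— 2 worlds.

2 and 2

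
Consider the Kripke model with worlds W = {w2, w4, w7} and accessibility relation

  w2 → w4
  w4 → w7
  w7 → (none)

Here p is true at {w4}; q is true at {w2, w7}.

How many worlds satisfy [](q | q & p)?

2

w2: successors {w4}; q | q & p there: w4:F. ✗
w4: successors {w7}; q | q & p there: w7:T. ✓
w7: no successors, so [](q | q & p) holds vacuously. ✓
Satisfying worlds: {w4, w7}.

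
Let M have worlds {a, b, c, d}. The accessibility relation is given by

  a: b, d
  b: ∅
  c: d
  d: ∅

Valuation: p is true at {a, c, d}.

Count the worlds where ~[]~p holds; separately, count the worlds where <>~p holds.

For ~[]~p:
a: []~p is F. ✓
b: []~p is T. ✗
c: []~p is F. ✓
d: []~p is T. ✗
— 2 worlds.
For <>~p:
a: successors {b, d}; ~p there: b:T, d:F. ✓
b: no successors, so <>~p fails. ✗
c: successors {d}; ~p there: d:F. ✗
d: no successors, so <>~p fails. ✗
— 1 world.

2 and 1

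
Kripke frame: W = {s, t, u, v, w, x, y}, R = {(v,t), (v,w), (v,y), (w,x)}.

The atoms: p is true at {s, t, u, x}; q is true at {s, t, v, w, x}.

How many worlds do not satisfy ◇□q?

5

s: no successors, so ◇□q fails. ✗
t: no successors, so ◇□q fails. ✗
u: no successors, so ◇□q fails. ✗
v: successors {t, w, y}; □q there: t:T, w:T, y:T. ✓
w: successors {x}; □q there: x:T. ✓
x: no successors, so ◇□q fails. ✗
y: no successors, so ◇□q fails. ✗
Satisfying worlds: {v, w}.
So ◇□q fails at the other 5 worlds.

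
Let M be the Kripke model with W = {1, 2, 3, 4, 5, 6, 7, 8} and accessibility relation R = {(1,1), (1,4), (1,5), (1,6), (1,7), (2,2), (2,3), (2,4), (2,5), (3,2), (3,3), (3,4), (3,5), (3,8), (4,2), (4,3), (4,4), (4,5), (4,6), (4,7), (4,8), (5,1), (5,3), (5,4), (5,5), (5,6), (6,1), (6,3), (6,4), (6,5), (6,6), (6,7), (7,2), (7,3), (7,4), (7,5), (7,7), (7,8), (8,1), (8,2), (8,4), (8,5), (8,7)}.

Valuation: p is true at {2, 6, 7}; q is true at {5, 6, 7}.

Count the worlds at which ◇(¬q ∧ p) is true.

5

1: successors {1, 4, 5, 6, 7}; ¬q ∧ p there: 1:F, 4:F, 5:F, 6:F, 7:F. ✗
2: successors {2, 3, 4, 5}; ¬q ∧ p there: 2:T, 3:F, 4:F, 5:F. ✓
3: successors {2, 3, 4, 5, 8}; ¬q ∧ p there: 2:T, 3:F, 4:F, 5:F, 8:F. ✓
4: successors {2, 3, 4, 5, 6, 7, 8}; ¬q ∧ p there: 2:T, 3:F, 4:F, 5:F, 6:F, 7:F, 8:F. ✓
5: successors {1, 3, 4, 5, 6}; ¬q ∧ p there: 1:F, 3:F, 4:F, 5:F, 6:F. ✗
6: successors {1, 3, 4, 5, 6, 7}; ¬q ∧ p there: 1:F, 3:F, 4:F, 5:F, 6:F, 7:F. ✗
7: successors {2, 3, 4, 5, 7, 8}; ¬q ∧ p there: 2:T, 3:F, 4:F, 5:F, 7:F, 8:F. ✓
8: successors {1, 2, 4, 5, 7}; ¬q ∧ p there: 1:F, 2:T, 4:F, 5:F, 7:F. ✓
Satisfying worlds: {2, 3, 4, 7, 8}.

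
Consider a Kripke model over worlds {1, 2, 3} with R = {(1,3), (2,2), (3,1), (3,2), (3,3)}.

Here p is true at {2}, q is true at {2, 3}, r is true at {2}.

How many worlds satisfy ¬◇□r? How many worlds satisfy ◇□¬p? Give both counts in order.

1 and 1

For ¬◇□r:
1: ◇□r is F. ✓
2: ◇□r is T. ✗
3: ◇□r is T. ✗
— 1 world.
For ◇□¬p:
1: successors {3}; □¬p there: 3:F. ✗
2: successors {2}; □¬p there: 2:F. ✗
3: successors {1, 2, 3}; □¬p there: 1:T, 2:F, 3:F. ✓
— 1 world.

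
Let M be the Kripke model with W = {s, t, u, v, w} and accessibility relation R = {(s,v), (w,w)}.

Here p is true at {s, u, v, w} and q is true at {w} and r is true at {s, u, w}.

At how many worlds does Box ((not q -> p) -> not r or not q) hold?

4

s: successors {v}; (not q -> p) -> not r or not q there: v:T. ✓
t: no successors, so Box ((not q -> p) -> not r or not q) holds vacuously. ✓
u: no successors, so Box ((not q -> p) -> not r or not q) holds vacuously. ✓
v: no successors, so Box ((not q -> p) -> not r or not q) holds vacuously. ✓
w: successors {w}; (not q -> p) -> not r or not q there: w:F. ✗
Satisfying worlds: {s, t, u, v}.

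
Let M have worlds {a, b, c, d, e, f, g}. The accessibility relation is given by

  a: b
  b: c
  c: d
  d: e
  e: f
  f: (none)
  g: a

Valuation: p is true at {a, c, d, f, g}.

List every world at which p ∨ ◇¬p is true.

a: p is T, ◇¬p is T. ✓
b: p is F, ◇¬p is F. ✗
c: p is T, ◇¬p is F. ✓
d: p is T, ◇¬p is T. ✓
e: p is F, ◇¬p is F. ✗
f: p is T, ◇¬p is F. ✓
g: p is T, ◇¬p is F. ✓

{a, c, d, f, g}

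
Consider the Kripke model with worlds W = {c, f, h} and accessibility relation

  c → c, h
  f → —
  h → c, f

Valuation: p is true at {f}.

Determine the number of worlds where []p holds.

1

c: successors {c, h}; p there: c:F, h:F. ✗
f: no successors, so []p holds vacuously. ✓
h: successors {c, f}; p there: c:F, f:T. ✗
Satisfying worlds: {f}.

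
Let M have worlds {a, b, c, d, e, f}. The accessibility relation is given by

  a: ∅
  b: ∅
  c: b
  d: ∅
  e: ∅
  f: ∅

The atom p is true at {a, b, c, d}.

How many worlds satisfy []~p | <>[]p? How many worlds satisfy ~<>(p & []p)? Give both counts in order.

6 and 5

For []~p | <>[]p:
a: []~p is T, <>[]p is F. ✓
b: []~p is T, <>[]p is F. ✓
c: []~p is F, <>[]p is T. ✓
d: []~p is T, <>[]p is F. ✓
e: []~p is T, <>[]p is F. ✓
f: []~p is T, <>[]p is F. ✓
— 6 worlds.
For ~<>(p & []p):
a: <>(p & []p) is F. ✓
b: <>(p & []p) is F. ✓
c: <>(p & []p) is T. ✗
d: <>(p & []p) is F. ✓
e: <>(p & []p) is F. ✓
f: <>(p & []p) is F. ✓
— 5 worlds.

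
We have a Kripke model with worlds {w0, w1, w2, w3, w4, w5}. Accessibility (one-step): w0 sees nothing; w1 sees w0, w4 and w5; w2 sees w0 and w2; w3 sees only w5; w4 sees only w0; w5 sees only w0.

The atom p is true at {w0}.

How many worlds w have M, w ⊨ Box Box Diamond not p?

w0: no successors, so Box Box Diamond not p holds vacuously. ✓
w1: successors {w0, w4, w5}; Box Diamond not p there: w0:T, w4:F, w5:F. ✗
w2: successors {w0, w2}; Box Diamond not p there: w0:T, w2:F. ✗
w3: successors {w5}; Box Diamond not p there: w5:F. ✗
w4: successors {w0}; Box Diamond not p there: w0:T. ✓
w5: successors {w0}; Box Diamond not p there: w0:T. ✓
Satisfying worlds: {w0, w4, w5}.

3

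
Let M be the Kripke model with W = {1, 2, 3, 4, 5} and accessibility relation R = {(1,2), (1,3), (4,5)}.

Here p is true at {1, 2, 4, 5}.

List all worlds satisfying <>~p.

1: successors {2, 3}; ~p there: 2:F, 3:T. ✓
2: no successors, so <>~p fails. ✗
3: no successors, so <>~p fails. ✗
4: successors {5}; ~p there: 5:F. ✗
5: no successors, so <>~p fails. ✗

{1}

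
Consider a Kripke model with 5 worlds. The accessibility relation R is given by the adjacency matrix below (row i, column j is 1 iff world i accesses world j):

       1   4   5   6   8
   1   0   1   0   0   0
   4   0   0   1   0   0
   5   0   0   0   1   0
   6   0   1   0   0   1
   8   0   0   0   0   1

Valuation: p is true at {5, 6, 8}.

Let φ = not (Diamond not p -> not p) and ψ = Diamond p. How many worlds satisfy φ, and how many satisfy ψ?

1 and 4

For not (Diamond not p -> not p):
1: Diamond not p -> not p is T. ✗
4: Diamond not p -> not p is T. ✗
5: Diamond not p -> not p is T. ✗
6: Diamond not p -> not p is F. ✓
8: Diamond not p -> not p is T. ✗
— 1 world.
For Diamond p:
1: successors {4}; p there: 4:F. ✗
4: successors {5}; p there: 5:T. ✓
5: successors {6}; p there: 6:T. ✓
6: successors {4, 8}; p there: 4:F, 8:T. ✓
8: successors {8}; p there: 8:T. ✓
— 4 worlds.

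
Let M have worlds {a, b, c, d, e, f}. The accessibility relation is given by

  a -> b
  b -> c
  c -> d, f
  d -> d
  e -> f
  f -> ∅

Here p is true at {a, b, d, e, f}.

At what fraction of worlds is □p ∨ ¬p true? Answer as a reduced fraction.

a: □p is T, ¬p is F. ✓
b: □p is F, ¬p is F. ✗
c: □p is T, ¬p is T. ✓
d: □p is T, ¬p is F. ✓
e: □p is T, ¬p is F. ✓
f: □p is T, ¬p is F. ✓
That's 5 of 6 worlds, so 5/6.

5/6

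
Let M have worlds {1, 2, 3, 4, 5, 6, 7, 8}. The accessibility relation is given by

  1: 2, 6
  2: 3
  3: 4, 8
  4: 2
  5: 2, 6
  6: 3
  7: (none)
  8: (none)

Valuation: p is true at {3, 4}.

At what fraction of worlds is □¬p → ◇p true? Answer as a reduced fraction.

1: □¬p is T, ◇p is F. ✗
2: □¬p is F, ◇p is T. ✓
3: □¬p is F, ◇p is T. ✓
4: □¬p is T, ◇p is F. ✗
5: □¬p is T, ◇p is F. ✗
6: □¬p is F, ◇p is T. ✓
7: □¬p is T, ◇p is F. ✗
8: □¬p is T, ◇p is F. ✗
That's 3 of 8 worlds, so 3/8.

3/8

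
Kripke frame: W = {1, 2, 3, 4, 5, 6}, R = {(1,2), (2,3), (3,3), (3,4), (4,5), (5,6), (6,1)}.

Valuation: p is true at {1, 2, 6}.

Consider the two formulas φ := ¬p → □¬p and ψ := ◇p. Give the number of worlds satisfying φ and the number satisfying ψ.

For ¬p → □¬p:
1: ¬p is F, □¬p is F. ✓
2: ¬p is F, □¬p is T. ✓
3: ¬p is T, □¬p is T. ✓
4: ¬p is T, □¬p is T. ✓
5: ¬p is T, □¬p is F. ✗
6: ¬p is F, □¬p is F. ✓
— 5 worlds.
For ◇p:
1: successors {2}; p there: 2:T. ✓
2: successors {3}; p there: 3:F. ✗
3: successors {3, 4}; p there: 3:F, 4:F. ✗
4: successors {5}; p there: 5:F. ✗
5: successors {6}; p there: 6:T. ✓
6: successors {1}; p there: 1:T. ✓
— 3 worlds.

5 and 3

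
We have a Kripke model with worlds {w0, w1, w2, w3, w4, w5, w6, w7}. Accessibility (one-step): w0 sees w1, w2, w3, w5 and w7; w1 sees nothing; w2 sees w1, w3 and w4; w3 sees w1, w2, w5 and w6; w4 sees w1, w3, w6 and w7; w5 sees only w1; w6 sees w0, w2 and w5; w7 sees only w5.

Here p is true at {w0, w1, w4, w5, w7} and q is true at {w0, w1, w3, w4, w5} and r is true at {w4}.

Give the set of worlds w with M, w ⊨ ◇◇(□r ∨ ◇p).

{w0, w2, w3, w4, w6, w7}

w0: successors {w1, w2, w3, w5, w7}; ◇(□r ∨ ◇p) there: w1:F, w2:T, w3:T, w5:T, w7:T. ✓
w1: no successors, so ◇◇(□r ∨ ◇p) fails. ✗
w2: successors {w1, w3, w4}; ◇(□r ∨ ◇p) there: w1:F, w3:T, w4:T. ✓
w3: successors {w1, w2, w5, w6}; ◇(□r ∨ ◇p) there: w1:F, w2:T, w5:T, w6:T. ✓
w4: successors {w1, w3, w6, w7}; ◇(□r ∨ ◇p) there: w1:F, w3:T, w6:T, w7:T. ✓
w5: successors {w1}; ◇(□r ∨ ◇p) there: w1:F. ✗
w6: successors {w0, w2, w5}; ◇(□r ∨ ◇p) there: w0:T, w2:T, w5:T. ✓
w7: successors {w5}; ◇(□r ∨ ◇p) there: w5:T. ✓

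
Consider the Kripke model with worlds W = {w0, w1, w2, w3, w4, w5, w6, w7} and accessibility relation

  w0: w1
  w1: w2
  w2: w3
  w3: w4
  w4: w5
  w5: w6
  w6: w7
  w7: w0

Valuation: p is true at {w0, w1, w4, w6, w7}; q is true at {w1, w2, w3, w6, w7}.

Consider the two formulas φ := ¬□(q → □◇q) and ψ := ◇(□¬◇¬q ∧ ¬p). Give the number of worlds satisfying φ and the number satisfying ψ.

3 and 1

For ¬□(q → □◇q):
w0: □(q → □◇q) is T. ✗
w1: □(q → □◇q) is F. ✓
w2: □(q → □◇q) is F. ✓
w3: □(q → □◇q) is T. ✗
w4: □(q → □◇q) is T. ✗
w5: □(q → □◇q) is F. ✓
w6: □(q → □◇q) is T. ✗
w7: □(q → □◇q) is T. ✗
— 3 worlds.
For ◇(□¬◇¬q ∧ ¬p):
w0: successors {w1}; □¬◇¬q ∧ ¬p there: w1:F. ✗
w1: successors {w2}; □¬◇¬q ∧ ¬p there: w2:F. ✗
w2: successors {w3}; □¬◇¬q ∧ ¬p there: w3:F. ✗
w3: successors {w4}; □¬◇¬q ∧ ¬p there: w4:F. ✗
w4: successors {w5}; □¬◇¬q ∧ ¬p there: w5:T. ✓
w5: successors {w6}; □¬◇¬q ∧ ¬p there: w6:F. ✗
w6: successors {w7}; □¬◇¬q ∧ ¬p there: w7:F. ✗
w7: successors {w0}; □¬◇¬q ∧ ¬p there: w0:F. ✗
— 1 world.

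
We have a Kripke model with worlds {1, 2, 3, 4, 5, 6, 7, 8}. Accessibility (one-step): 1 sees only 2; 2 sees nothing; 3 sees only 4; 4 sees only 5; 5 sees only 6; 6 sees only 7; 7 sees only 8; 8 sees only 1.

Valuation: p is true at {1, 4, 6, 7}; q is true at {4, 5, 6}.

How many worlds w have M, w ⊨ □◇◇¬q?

1: successors {2}; ◇◇¬q there: 2:F. ✗
2: no successors, so □◇◇¬q holds vacuously. ✓
3: successors {4}; ◇◇¬q there: 4:F. ✗
4: successors {5}; ◇◇¬q there: 5:T. ✓
5: successors {6}; ◇◇¬q there: 6:T. ✓
6: successors {7}; ◇◇¬q there: 7:T. ✓
7: successors {8}; ◇◇¬q there: 8:T. ✓
8: successors {1}; ◇◇¬q there: 1:F. ✗
Satisfying worlds: {2, 4, 5, 6, 7}.

5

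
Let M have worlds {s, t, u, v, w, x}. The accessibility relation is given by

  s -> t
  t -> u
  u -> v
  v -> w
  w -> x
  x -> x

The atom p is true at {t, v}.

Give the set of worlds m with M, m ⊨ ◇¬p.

s: successors {t}; ¬p there: t:F. ✗
t: successors {u}; ¬p there: u:T. ✓
u: successors {v}; ¬p there: v:F. ✗
v: successors {w}; ¬p there: w:T. ✓
w: successors {x}; ¬p there: x:T. ✓
x: successors {x}; ¬p there: x:T. ✓

{t, v, w, x}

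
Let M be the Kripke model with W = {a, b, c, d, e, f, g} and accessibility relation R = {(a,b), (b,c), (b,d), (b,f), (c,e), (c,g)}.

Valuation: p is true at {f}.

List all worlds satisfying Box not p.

a: successors {b}; not p there: b:T. ✓
b: successors {c, d, f}; not p there: c:T, d:T, f:F. ✗
c: successors {e, g}; not p there: e:T, g:T. ✓
d: no successors, so Box not p holds vacuously. ✓
e: no successors, so Box not p holds vacuously. ✓
f: no successors, so Box not p holds vacuously. ✓
g: no successors, so Box not p holds vacuously. ✓

{a, c, d, e, f, g}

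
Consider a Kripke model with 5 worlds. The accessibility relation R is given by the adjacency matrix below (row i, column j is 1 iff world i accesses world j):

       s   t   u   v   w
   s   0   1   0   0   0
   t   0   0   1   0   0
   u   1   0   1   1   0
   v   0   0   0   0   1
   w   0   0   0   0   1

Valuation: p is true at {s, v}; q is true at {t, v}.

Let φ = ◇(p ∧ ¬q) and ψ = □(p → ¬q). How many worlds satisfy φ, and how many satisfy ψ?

For ◇(p ∧ ¬q):
s: successors {t}; p ∧ ¬q there: t:F. ✗
t: successors {u}; p ∧ ¬q there: u:F. ✗
u: successors {s, u, v}; p ∧ ¬q there: s:T, u:F, v:F. ✓
v: successors {w}; p ∧ ¬q there: w:F. ✗
w: successors {w}; p ∧ ¬q there: w:F. ✗
— 1 world.
For □(p → ¬q):
s: successors {t}; p → ¬q there: t:T. ✓
t: successors {u}; p → ¬q there: u:T. ✓
u: successors {s, u, v}; p → ¬q there: s:T, u:T, v:F. ✗
v: successors {w}; p → ¬q there: w:T. ✓
w: successors {w}; p → ¬q there: w:T. ✓
— 4 worlds.

1 and 4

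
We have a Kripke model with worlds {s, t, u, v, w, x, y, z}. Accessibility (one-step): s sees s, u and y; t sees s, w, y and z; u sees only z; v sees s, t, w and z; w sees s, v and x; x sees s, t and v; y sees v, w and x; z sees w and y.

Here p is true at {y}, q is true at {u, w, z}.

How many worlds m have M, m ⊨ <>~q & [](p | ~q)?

s: <>~q is T, [](p | ~q) is F. ✗
t: <>~q is T, [](p | ~q) is F. ✗
u: <>~q is F, [](p | ~q) is F. ✗
v: <>~q is T, [](p | ~q) is F. ✗
w: <>~q is T, [](p | ~q) is T. ✓
x: <>~q is T, [](p | ~q) is T. ✓
y: <>~q is T, [](p | ~q) is F. ✗
z: <>~q is T, [](p | ~q) is F. ✗
Satisfying worlds: {w, x}.

2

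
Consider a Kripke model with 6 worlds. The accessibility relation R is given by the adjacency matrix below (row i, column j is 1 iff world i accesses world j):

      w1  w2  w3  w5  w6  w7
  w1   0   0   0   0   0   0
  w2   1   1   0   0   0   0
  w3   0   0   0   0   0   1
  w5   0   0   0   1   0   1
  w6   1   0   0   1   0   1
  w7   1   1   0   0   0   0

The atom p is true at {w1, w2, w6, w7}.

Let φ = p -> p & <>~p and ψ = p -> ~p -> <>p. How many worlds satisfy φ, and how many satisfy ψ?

For p -> p & <>~p:
w1: p is T, p & <>~p is F. ✗
w2: p is T, p & <>~p is F. ✗
w3: p is F, p & <>~p is F. ✓
w5: p is F, p & <>~p is F. ✓
w6: p is T, p & <>~p is T. ✓
w7: p is T, p & <>~p is F. ✗
— 3 worlds.
For p -> ~p -> <>p:
w1: p is T, ~p -> <>p is T. ✓
w2: p is T, ~p -> <>p is T. ✓
w3: p is F, ~p -> <>p is T. ✓
w5: p is F, ~p -> <>p is T. ✓
w6: p is T, ~p -> <>p is T. ✓
w7: p is T, ~p -> <>p is T. ✓
— 6 worlds.

3 and 6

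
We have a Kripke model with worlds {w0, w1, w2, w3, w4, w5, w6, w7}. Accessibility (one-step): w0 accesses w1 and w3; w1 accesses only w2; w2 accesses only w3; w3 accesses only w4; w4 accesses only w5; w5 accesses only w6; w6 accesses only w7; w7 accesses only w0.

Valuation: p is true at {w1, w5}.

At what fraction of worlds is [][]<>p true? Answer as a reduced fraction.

1/4

w0: successors {w1, w3}; []<>p there: w1:F, w3:T. ✗
w1: successors {w2}; []<>p there: w2:F. ✗
w2: successors {w3}; []<>p there: w3:T. ✓
w3: successors {w4}; []<>p there: w4:F. ✗
w4: successors {w5}; []<>p there: w5:F. ✗
w5: successors {w6}; []<>p there: w6:F. ✗
w6: successors {w7}; []<>p there: w7:T. ✓
w7: successors {w0}; []<>p there: w0:F. ✗
That's 2 of 8 worlds, so 2/8 = 1/4.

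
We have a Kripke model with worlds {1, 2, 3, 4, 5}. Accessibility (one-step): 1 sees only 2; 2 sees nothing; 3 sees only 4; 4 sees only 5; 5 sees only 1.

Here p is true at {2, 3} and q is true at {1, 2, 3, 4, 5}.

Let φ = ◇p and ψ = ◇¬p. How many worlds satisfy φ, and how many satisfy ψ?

For ◇p:
1: successors {2}; p there: 2:T. ✓
2: no successors, so ◇p fails. ✗
3: successors {4}; p there: 4:F. ✗
4: successors {5}; p there: 5:F. ✗
5: successors {1}; p there: 1:F. ✗
— 1 world.
For ◇¬p:
1: successors {2}; ¬p there: 2:F. ✗
2: no successors, so ◇¬p fails. ✗
3: successors {4}; ¬p there: 4:T. ✓
4: successors {5}; ¬p there: 5:T. ✓
5: successors {1}; ¬p there: 1:T. ✓
— 3 worlds.

1 and 3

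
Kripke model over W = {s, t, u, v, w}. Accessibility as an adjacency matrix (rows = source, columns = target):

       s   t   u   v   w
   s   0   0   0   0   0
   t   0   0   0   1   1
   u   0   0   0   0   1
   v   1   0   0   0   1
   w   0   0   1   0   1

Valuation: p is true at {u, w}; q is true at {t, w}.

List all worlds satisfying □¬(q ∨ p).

s: no successors, so □¬(q ∨ p) holds vacuously. ✓
t: successors {v, w}; ¬(q ∨ p) there: v:T, w:F. ✗
u: successors {w}; ¬(q ∨ p) there: w:F. ✗
v: successors {s, w}; ¬(q ∨ p) there: s:T, w:F. ✗
w: successors {u, w}; ¬(q ∨ p) there: u:F, w:F. ✗

{s}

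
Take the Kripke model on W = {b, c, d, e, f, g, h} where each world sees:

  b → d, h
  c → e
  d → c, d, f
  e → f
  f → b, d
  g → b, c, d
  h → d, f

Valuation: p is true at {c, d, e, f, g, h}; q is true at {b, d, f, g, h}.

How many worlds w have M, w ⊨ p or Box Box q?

6

b: p is F, Box Box q is F. ✗
c: p is T, Box Box q is T. ✓
d: p is T, Box Box q is F. ✓
e: p is T, Box Box q is T. ✓
f: p is T, Box Box q is F. ✓
g: p is T, Box Box q is F. ✓
h: p is T, Box Box q is F. ✓
Satisfying worlds: {c, d, e, f, g, h}.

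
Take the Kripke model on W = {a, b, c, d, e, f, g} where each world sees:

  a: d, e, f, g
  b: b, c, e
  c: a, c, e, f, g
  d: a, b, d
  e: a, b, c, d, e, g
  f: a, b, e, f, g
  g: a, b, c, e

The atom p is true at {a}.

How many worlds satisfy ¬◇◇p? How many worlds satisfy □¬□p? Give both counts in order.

0 and 7

For ¬◇◇p:
a: ◇◇p is T. ✗
b: ◇◇p is T. ✗
c: ◇◇p is T. ✗
d: ◇◇p is T. ✗
e: ◇◇p is T. ✗
f: ◇◇p is T. ✗
g: ◇◇p is T. ✗
— 0 worlds.
For □¬□p:
a: successors {d, e, f, g}; ¬□p there: d:T, e:T, f:T, g:T. ✓
b: successors {b, c, e}; ¬□p there: b:T, c:T, e:T. ✓
c: successors {a, c, e, f, g}; ¬□p there: a:T, c:T, e:T, f:T, g:T. ✓
d: successors {a, b, d}; ¬□p there: a:T, b:T, d:T. ✓
e: successors {a, b, c, d, e, g}; ¬□p there: a:T, b:T, c:T, d:T, e:T, g:T. ✓
f: successors {a, b, e, f, g}; ¬□p there: a:T, b:T, e:T, f:T, g:T. ✓
g: successors {a, b, c, e}; ¬□p there: a:T, b:T, c:T, e:T. ✓
— 7 worlds.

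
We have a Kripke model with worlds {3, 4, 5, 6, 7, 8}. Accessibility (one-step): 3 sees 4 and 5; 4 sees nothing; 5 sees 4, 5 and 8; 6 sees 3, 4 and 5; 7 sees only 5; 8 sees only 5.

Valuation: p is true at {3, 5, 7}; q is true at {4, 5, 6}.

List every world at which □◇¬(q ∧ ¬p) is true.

3: successors {4, 5}; ◇¬(q ∧ ¬p) there: 4:F, 5:T. ✗
4: no successors, so □◇¬(q ∧ ¬p) holds vacuously. ✓
5: successors {4, 5, 8}; ◇¬(q ∧ ¬p) there: 4:F, 5:T, 8:T. ✗
6: successors {3, 4, 5}; ◇¬(q ∧ ¬p) there: 3:T, 4:F, 5:T. ✗
7: successors {5}; ◇¬(q ∧ ¬p) there: 5:T. ✓
8: successors {5}; ◇¬(q ∧ ¬p) there: 5:T. ✓

{4, 7, 8}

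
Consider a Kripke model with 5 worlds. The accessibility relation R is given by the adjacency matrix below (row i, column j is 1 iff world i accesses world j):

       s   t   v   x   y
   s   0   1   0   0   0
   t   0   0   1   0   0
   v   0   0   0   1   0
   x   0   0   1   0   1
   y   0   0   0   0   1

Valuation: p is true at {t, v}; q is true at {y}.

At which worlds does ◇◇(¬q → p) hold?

s: successors {t}; ◇(¬q → p) there: t:T. ✓
t: successors {v}; ◇(¬q → p) there: v:F. ✗
v: successors {x}; ◇(¬q → p) there: x:T. ✓
x: successors {v, y}; ◇(¬q → p) there: v:F, y:T. ✓
y: successors {y}; ◇(¬q → p) there: y:T. ✓

{s, v, x, y}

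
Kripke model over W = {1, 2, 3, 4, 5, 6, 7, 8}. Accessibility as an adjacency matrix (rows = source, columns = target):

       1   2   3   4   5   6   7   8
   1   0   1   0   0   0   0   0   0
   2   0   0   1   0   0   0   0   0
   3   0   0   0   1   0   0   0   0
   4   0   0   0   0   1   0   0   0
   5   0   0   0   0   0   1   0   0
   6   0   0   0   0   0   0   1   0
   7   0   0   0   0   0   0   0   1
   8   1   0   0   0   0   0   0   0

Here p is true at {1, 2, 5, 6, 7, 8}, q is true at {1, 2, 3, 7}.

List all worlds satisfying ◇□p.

1: successors {2}; □p there: 2:F. ✗
2: successors {3}; □p there: 3:F. ✗
3: successors {4}; □p there: 4:T. ✓
4: successors {5}; □p there: 5:T. ✓
5: successors {6}; □p there: 6:T. ✓
6: successors {7}; □p there: 7:T. ✓
7: successors {8}; □p there: 8:T. ✓
8: successors {1}; □p there: 1:T. ✓

{3, 4, 5, 6, 7, 8}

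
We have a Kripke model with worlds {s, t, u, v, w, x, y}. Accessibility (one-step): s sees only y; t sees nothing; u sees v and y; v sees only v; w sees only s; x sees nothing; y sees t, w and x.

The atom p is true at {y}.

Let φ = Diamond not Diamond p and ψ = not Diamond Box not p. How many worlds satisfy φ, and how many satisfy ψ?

For Diamond not Diamond p:
s: successors {y}; not Diamond p there: y:T. ✓
t: no successors, so Diamond not Diamond p fails. ✗
u: successors {v, y}; not Diamond p there: v:T, y:T. ✓
v: successors {v}; not Diamond p there: v:T. ✓
w: successors {s}; not Diamond p there: s:F. ✗
x: no successors, so Diamond not Diamond p fails. ✗
y: successors {t, w, x}; not Diamond p there: t:T, w:T, x:T. ✓
— 4 worlds.
For not Diamond Box not p:
s: Diamond Box not p is T. ✗
t: Diamond Box not p is F. ✓
u: Diamond Box not p is T. ✗
v: Diamond Box not p is T. ✗
w: Diamond Box not p is F. ✓
x: Diamond Box not p is F. ✓
y: Diamond Box not p is T. ✗
— 3 worlds.

4 and 3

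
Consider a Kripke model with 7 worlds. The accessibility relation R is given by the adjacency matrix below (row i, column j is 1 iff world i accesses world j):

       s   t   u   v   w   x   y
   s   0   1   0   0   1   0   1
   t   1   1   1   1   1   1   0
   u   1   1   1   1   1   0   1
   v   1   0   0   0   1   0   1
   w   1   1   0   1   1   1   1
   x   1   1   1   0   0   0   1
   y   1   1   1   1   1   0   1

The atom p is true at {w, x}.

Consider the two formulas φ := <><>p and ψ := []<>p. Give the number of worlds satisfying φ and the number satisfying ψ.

For <><>p:
s: successors {t, w, y}; <>p there: t:T, w:T, y:T. ✓
t: successors {s, t, u, v, w, x}; <>p there: s:T, t:T, u:T, v:T, w:T, x:F. ✓
u: successors {s, t, u, v, w, y}; <>p there: s:T, t:T, u:T, v:T, w:T, y:T. ✓
v: successors {s, w, y}; <>p there: s:T, w:T, y:T. ✓
w: successors {s, t, v, w, x, y}; <>p there: s:T, t:T, v:T, w:T, x:F, y:T. ✓
x: successors {s, t, u, y}; <>p there: s:T, t:T, u:T, y:T. ✓
y: successors {s, t, u, v, w, y}; <>p there: s:T, t:T, u:T, v:T, w:T, y:T. ✓
— 7 worlds.
For []<>p:
s: successors {t, w, y}; <>p there: t:T, w:T, y:T. ✓
t: successors {s, t, u, v, w, x}; <>p there: s:T, t:T, u:T, v:T, w:T, x:F. ✗
u: successors {s, t, u, v, w, y}; <>p there: s:T, t:T, u:T, v:T, w:T, y:T. ✓
v: successors {s, w, y}; <>p there: s:T, w:T, y:T. ✓
w: successors {s, t, v, w, x, y}; <>p there: s:T, t:T, v:T, w:T, x:F, y:T. ✗
x: successors {s, t, u, y}; <>p there: s:T, t:T, u:T, y:T. ✓
y: successors {s, t, u, v, w, y}; <>p there: s:T, t:T, u:T, v:T, w:T, y:T. ✓
— 5 worlds.

7 and 5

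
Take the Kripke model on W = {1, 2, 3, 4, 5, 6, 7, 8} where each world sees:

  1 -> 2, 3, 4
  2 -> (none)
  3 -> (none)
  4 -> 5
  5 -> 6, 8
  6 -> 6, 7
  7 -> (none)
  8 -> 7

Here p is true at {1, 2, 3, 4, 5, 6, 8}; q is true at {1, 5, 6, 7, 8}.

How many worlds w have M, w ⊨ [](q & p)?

1: successors {2, 3, 4}; q & p there: 2:F, 3:F, 4:F. ✗
2: no successors, so [](q & p) holds vacuously. ✓
3: no successors, so [](q & p) holds vacuously. ✓
4: successors {5}; q & p there: 5:T. ✓
5: successors {6, 8}; q & p there: 6:T, 8:T. ✓
6: successors {6, 7}; q & p there: 6:T, 7:F. ✗
7: no successors, so [](q & p) holds vacuously. ✓
8: successors {7}; q & p there: 7:F. ✗
Satisfying worlds: {2, 3, 4, 5, 7}.

5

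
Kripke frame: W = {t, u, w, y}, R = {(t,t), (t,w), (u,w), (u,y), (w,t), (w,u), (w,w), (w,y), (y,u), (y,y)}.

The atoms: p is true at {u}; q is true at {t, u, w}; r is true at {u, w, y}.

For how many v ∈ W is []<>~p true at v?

t: successors {t, w}; <>~p there: t:T, w:T. ✓
u: successors {w, y}; <>~p there: w:T, y:T. ✓
w: successors {t, u, w, y}; <>~p there: t:T, u:T, w:T, y:T. ✓
y: successors {u, y}; <>~p there: u:T, y:T. ✓
Satisfying worlds: {t, u, w, y}.

4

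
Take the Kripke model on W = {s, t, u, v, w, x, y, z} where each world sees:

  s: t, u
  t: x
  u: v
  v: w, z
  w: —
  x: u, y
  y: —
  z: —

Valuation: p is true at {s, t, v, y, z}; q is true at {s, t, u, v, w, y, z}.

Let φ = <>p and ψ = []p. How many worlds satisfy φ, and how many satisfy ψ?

4 and 4

For <>p:
s: successors {t, u}; p there: t:T, u:F. ✓
t: successors {x}; p there: x:F. ✗
u: successors {v}; p there: v:T. ✓
v: successors {w, z}; p there: w:F, z:T. ✓
w: no successors, so <>p fails. ✗
x: successors {u, y}; p there: u:F, y:T. ✓
y: no successors, so <>p fails. ✗
z: no successors, so <>p fails. ✗
— 4 worlds.
For []p:
s: successors {t, u}; p there: t:T, u:F. ✗
t: successors {x}; p there: x:F. ✗
u: successors {v}; p there: v:T. ✓
v: successors {w, z}; p there: w:F, z:T. ✗
w: no successors, so []p holds vacuously. ✓
x: successors {u, y}; p there: u:F, y:T. ✗
y: no successors, so []p holds vacuously. ✓
z: no successors, so []p holds vacuously. ✓
— 4 worlds.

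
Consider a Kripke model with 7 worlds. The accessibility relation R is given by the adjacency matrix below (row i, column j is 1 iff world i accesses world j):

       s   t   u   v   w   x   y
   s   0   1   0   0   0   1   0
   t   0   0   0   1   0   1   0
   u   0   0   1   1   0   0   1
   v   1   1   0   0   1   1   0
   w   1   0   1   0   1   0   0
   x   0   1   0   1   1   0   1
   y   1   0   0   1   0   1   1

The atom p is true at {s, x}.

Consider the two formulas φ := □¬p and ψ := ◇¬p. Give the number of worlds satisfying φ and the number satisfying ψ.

For □¬p:
s: successors {t, x}; ¬p there: t:T, x:F. ✗
t: successors {v, x}; ¬p there: v:T, x:F. ✗
u: successors {u, v, y}; ¬p there: u:T, v:T, y:T. ✓
v: successors {s, t, w, x}; ¬p there: s:F, t:T, w:T, x:F. ✗
w: successors {s, u, w}; ¬p there: s:F, u:T, w:T. ✗
x: successors {t, v, w, y}; ¬p there: t:T, v:T, w:T, y:T. ✓
y: successors {s, v, x, y}; ¬p there: s:F, v:T, x:F, y:T. ✗
— 2 worlds.
For ◇¬p:
s: successors {t, x}; ¬p there: t:T, x:F. ✓
t: successors {v, x}; ¬p there: v:T, x:F. ✓
u: successors {u, v, y}; ¬p there: u:T, v:T, y:T. ✓
v: successors {s, t, w, x}; ¬p there: s:F, t:T, w:T, x:F. ✓
w: successors {s, u, w}; ¬p there: s:F, u:T, w:T. ✓
x: successors {t, v, w, y}; ¬p there: t:T, v:T, w:T, y:T. ✓
y: successors {s, v, x, y}; ¬p there: s:F, v:T, x:F, y:T. ✓
— 7 worlds.

2 and 7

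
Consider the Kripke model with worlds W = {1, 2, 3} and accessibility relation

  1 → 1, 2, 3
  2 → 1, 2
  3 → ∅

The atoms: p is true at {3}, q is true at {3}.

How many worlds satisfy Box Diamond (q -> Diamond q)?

1: successors {1, 2, 3}; Diamond (q -> Diamond q) there: 1:T, 2:T, 3:F. ✗
2: successors {1, 2}; Diamond (q -> Diamond q) there: 1:T, 2:T. ✓
3: no successors, so Box Diamond (q -> Diamond q) holds vacuously. ✓
Satisfying worlds: {2, 3}.

2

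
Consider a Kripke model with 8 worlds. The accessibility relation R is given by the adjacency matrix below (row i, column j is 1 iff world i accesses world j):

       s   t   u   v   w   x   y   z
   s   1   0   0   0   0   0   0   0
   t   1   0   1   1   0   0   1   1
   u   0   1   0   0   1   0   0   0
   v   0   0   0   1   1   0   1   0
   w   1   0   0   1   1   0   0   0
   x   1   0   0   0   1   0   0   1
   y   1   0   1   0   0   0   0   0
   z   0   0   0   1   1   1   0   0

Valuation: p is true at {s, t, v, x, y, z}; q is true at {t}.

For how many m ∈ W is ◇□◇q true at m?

s: successors {s}; □◇q there: s:F. ✗
t: successors {s, u, v, y, z}; □◇q there: s:F, u:F, v:F, y:F, z:F. ✗
u: successors {t, w}; □◇q there: t:F, w:F. ✗
v: successors {v, w, y}; □◇q there: v:F, w:F, y:F. ✗
w: successors {s, v, w}; □◇q there: s:F, v:F, w:F. ✗
x: successors {s, w, z}; □◇q there: s:F, w:F, z:F. ✗
y: successors {s, u}; □◇q there: s:F, u:F. ✗
z: successors {v, w, x}; □◇q there: v:F, w:F, x:F. ✗
Satisfying worlds: ∅.

0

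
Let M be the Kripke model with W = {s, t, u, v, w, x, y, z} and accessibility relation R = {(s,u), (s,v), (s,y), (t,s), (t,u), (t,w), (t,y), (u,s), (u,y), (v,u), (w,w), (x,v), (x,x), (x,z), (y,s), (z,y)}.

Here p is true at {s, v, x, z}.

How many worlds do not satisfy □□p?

7

s: successors {u, v, y}; □p there: u:F, v:F, y:T. ✗
t: successors {s, u, w, y}; □p there: s:F, u:F, w:F, y:T. ✗
u: successors {s, y}; □p there: s:F, y:T. ✗
v: successors {u}; □p there: u:F. ✗
w: successors {w}; □p there: w:F. ✗
x: successors {v, x, z}; □p there: v:F, x:T, z:F. ✗
y: successors {s}; □p there: s:F. ✗
z: successors {y}; □p there: y:T. ✓
Satisfying worlds: {z}.
So □□p fails at the other 7 worlds.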